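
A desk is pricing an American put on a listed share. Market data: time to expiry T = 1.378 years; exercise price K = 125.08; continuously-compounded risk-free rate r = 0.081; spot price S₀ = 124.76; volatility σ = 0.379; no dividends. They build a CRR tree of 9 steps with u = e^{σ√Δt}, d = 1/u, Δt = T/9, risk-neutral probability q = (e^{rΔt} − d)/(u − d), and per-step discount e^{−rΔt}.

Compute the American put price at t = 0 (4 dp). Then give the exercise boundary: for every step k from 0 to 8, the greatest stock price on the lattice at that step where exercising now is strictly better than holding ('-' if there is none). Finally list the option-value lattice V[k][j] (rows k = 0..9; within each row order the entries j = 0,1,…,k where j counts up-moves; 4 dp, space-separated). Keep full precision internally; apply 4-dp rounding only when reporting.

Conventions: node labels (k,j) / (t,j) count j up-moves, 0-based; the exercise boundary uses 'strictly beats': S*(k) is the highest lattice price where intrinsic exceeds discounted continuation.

Δt=0.15311, u=1.15986, d=0.86217, q=0.50491, disc=e^(-rΔt)=0.98767
k=9 terminal: V=max(K-S,0) → 92.2387 80.8993 65.6446 45.1229 17.5154 0.0000 0.0000 0.0000 0.0000 0.0000
k=8: j=0 S=38.0914 intr=86.9886 cont=85.4470 V=86.9886[EX]; j=1 S=51.2435 intr=73.8365 cont=72.2948 V=73.8365[EX]; j=2 S=68.9368 intr=56.1432 cont=54.6015 V=56.1432[EX]; j=3 S=92.7392 intr=32.3408 cont=30.7992 V=32.3408[EX]; j=4 S=124.7600 intr=0.3200 cont=8.5648 V=8.5648[hold]; j=5 S=167.8369 intr=0.0000 cont=0.0000 V=0.0000[hold]; j=6 S=225.7874 intr=0.0000 cont=0.0000 V=0.0000[hold]; j=7 S=303.7469 intr=0.0000 cont=0.0000 V=0.0000[hold]; j=8 S=408.6241 intr=0.0000 cont=0.0000 V=0.0000[hold]  S*(8)=92.7392
k=7: j=0 S=44.1807 intr=80.8993 cont=79.3576 V=80.8993[EX]; j=1 S=59.4354 intr=65.6446 cont=64.1030 V=65.6446[EX]; j=2 S=79.9571 intr=45.1229 cont=43.5812 V=45.1229[EX]; j=3 S=107.5646 intr=17.5154 cont=20.0853 V=20.0853[hold]; j=4 S=144.7043 intr=0.0000 cont=4.1880 V=4.1880[hold]; j=5 S=194.6676 intr=0.0000 cont=0.0000 V=0.0000[hold]; j=6 S=261.8821 intr=0.0000 cont=0.0000 V=0.0000[hold]; j=7 S=352.3043 intr=0.0000 cont=0.0000 V=0.0000[hold]  S*(7)=79.9571
k=6: j=0 S=51.2435 intr=73.8365 cont=72.2948 V=73.8365[EX]; j=1 S=68.9368 intr=56.1432 cont=54.6015 V=56.1432[EX]; j=2 S=92.7392 intr=32.3408 cont=32.0808 V=32.3408[EX]; j=3 S=124.7600 intr=0.3200 cont=11.9100 V=11.9100[hold]; j=4 S=167.8369 intr=0.0000 cont=2.0479 V=2.0479[hold]; j=5 S=225.7874 intr=0.0000 cont=0.0000 V=0.0000[hold]; j=6 S=303.7469 intr=0.0000 cont=0.0000 V=0.0000[hold]  S*(6)=92.7392
k=5: j=0 S=59.4354 intr=65.6446 cont=64.1030 V=65.6446[EX]; j=1 S=79.9571 intr=45.1229 cont=43.5812 V=45.1229[EX]; j=2 S=107.5646 intr=17.5154 cont=21.7536 V=21.7536[hold]; j=3 S=144.7043 intr=0.0000 cont=6.8451 V=6.8451[hold]; j=4 S=194.6676 intr=0.0000 cont=1.0014 V=1.0014[hold]; j=5 S=261.8821 intr=0.0000 cont=0.0000 V=0.0000[hold]  S*(5)=79.9571
k=4: j=0 S=68.9368 intr=56.1432 cont=54.6015 V=56.1432[EX]; j=1 S=92.7392 intr=32.3408 cont=32.9127 V=32.9127[hold]; j=2 S=124.7600 intr=0.3200 cont=14.0507 V=14.0507[hold]; j=3 S=167.8369 intr=0.0000 cont=3.8465 V=3.8465[hold]; j=4 S=225.7874 intr=0.0000 cont=0.4897 V=0.4897[hold]  S*(4)=68.9368
k=3: j=0 S=79.9571 intr=45.1229 cont=43.8664 V=45.1229[EX]; j=1 S=107.5646 intr=17.5154 cont=23.1008 V=23.1008[hold]; j=2 S=144.7043 intr=0.0000 cont=8.7888 V=8.7888[hold]; j=3 S=194.6676 intr=0.0000 cont=2.1251 V=2.1251[hold]  S*(3)=79.9571
k=2: j=0 S=92.7392 intr=32.3408 cont=33.5845 V=33.5845[hold]; j=1 S=124.7600 intr=0.3200 cont=15.6788 V=15.6788[hold]; j=2 S=167.8369 intr=0.0000 cont=5.3573 V=5.3573[hold]  S*(2)=-
k=1: j=0 S=107.5646 intr=17.5154 cont=24.2412 V=24.2412[hold]; j=1 S=144.7043 intr=0.0000 cont=10.3384 V=10.3384[hold]  S*(1)=-
k=0: j=0 S=124.7600 intr=0.3200 cont=17.0092 V=17.0092[hold]  S*(0)=-

price = 17.0092
boundary = - - - 79.9571 68.9368 79.9571 92.7392 79.9571 92.7392
tree:
17.0092
24.2412 10.3384
33.5845 15.6788 5.3573
45.1229 23.1008 8.7888 2.1251
56.1432 32.9127 14.0507 3.8465 0.4897
65.6446 45.1229 21.7536 6.8451 1.0014 0.0000
73.8365 56.1432 32.3408 11.9100 2.0479 0.0000 0.0000
80.8993 65.6446 45.1229 20.0853 4.1880 0.0000 0.0000 0.0000
86.9886 73.8365 56.1432 32.3408 8.5648 0.0000 0.0000 0.0000 0.0000
92.2387 80.8993 65.6446 45.1229 17.5154 0.0000 0.0000 0.0000 0.0000 0.0000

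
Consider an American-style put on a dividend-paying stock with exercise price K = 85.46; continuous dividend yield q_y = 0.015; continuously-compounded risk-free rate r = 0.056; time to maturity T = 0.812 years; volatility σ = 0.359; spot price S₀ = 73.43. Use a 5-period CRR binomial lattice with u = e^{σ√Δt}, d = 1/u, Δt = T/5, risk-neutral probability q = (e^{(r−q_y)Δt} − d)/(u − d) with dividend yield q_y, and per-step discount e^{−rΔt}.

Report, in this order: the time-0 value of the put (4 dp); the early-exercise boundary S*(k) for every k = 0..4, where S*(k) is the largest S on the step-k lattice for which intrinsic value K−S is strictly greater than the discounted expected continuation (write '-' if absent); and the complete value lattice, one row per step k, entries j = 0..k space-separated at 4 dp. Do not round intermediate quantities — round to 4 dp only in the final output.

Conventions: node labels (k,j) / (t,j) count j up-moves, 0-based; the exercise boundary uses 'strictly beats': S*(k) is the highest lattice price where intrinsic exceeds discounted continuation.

price = 15.5899
boundary = - - 54.9809 63.5394 73.4300
tree:
15.5899
22.3330 8.7764
30.4791 14.1678 3.2597
37.8847 21.9206 6.2638 0.1551
44.2929 30.4791 12.0300 0.3050 0.0000
49.8379 37.8847 21.9206 0.5998 0.0000 0.0000

Δt=0.16240  u=1.15566  d=0.86531  q=0.48690  discount=0.99095
step 5 (expiry): payoffs max(K−S,0) = 49.8379 37.8847 21.9206 0.5998 0.0000 0.0000
step 4: (k=4,j=0): S=41.1671, K−S=44.2929, hold=43.6193 ⇒ V=44.2929 exercise | (k=4,j=1): S=54.9809, K−S=30.4791, hold=29.8391 ⇒ V=30.4791 exercise | (k=4,j=2): S=73.4300, K−S=12.0300, hold=11.4350 ⇒ V=12.0300 exercise | (k=4,j=3): S=98.0697, K−S=0.0000, hold=0.3050 ⇒ V=0.3050 continue | (k=4,j=4): S=130.9774, K−S=0.0000, hold=0.0000 ⇒ V=0.0000 continue  boundary S*=73.4300
step 3: (k=3,j=0): S=47.5753, K−S=37.8847, hold=37.2268 ⇒ V=37.8847 exercise | (k=3,j=1): S=63.5394, K−S=21.9206, hold=21.3015 ⇒ V=21.9206 exercise | (k=3,j=2): S=84.8602, K−S=0.5998, hold=6.2638 ⇒ V=6.2638 continue | (k=3,j=3): S=113.3354, K−S=0.0000, hold=0.1551 ⇒ V=0.1551 continue  boundary S*=63.5394
step 2: (k=2,j=0): S=54.9809, K−S=30.4791, hold=29.8391 ⇒ V=30.4791 exercise | (k=2,j=1): S=73.4300, K−S=12.0300, hold=14.1678 ⇒ V=14.1678 continue | (k=2,j=2): S=98.0697, K−S=0.0000, hold=3.2597 ⇒ V=3.2597 continue  boundary S*=54.9809
step 1: (k=1,j=0): S=63.5394, K−S=21.9206, hold=22.3330 ⇒ V=22.3330 continue | (k=1,j=1): S=84.8602, K−S=0.5998, hold=8.7764 ⇒ V=8.7764 continue  boundary S*=-
step 0: (k=0,j=0): S=73.4300, K−S=12.0300, hold=15.5899 ⇒ V=15.5899 continue  boundary S*=-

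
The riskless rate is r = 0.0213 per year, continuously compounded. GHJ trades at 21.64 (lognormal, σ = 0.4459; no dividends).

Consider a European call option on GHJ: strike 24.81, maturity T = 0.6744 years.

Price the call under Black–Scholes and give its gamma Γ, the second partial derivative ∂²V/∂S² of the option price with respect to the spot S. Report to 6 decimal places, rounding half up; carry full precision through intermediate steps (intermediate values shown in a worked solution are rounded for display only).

σ√T = 0.4459·√0.6744 = 0.366181
d₁ = (ln(S/K) + (r+σ²/2)T) / (σ√T) = (ln(21.64/24.81) + (0.0213+0.4459²/2)·0.6744) / 0.366181 = (-0.136703 + 0.081409) / 0.366181 = -0.151002
d₂ = d₁ − σ√T = -0.151002 − 0.366181 = -0.517184
e^{−rT} = 0.985738
N(d₁) = 0.439987,  N(d₂) = 0.302514
Call price V = S·N(d₁) − K·e^{−rT}·N(d₂) = 9.521318 − 7.398330 = 2.122988
φ(d₁) = (1/√(2π))·e^{−d₁²/2} = 0.394420
Γ = φ(d₁) / (S·σ·√T) = 0.049774

price = 2.122988
Γ = 0.049774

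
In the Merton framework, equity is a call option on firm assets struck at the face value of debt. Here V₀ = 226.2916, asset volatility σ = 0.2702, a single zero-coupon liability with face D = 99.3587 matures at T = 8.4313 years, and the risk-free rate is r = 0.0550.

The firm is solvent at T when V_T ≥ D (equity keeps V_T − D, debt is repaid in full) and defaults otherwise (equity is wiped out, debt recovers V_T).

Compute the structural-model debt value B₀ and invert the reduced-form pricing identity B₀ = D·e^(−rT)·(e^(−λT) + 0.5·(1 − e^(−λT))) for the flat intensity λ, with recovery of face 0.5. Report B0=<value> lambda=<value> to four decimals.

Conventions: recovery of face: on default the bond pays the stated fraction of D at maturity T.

B0=60.6285 lambda=0.0073

With assets at 226.2916 and a single debt payment of 99.3587 at 8.4313 years:
d₁ = [ln(V₀/D) + (r + σ²/2)T] / (σ√T)
   = [ln(226.2916/99.3587) + (0.0550 + 0.5·0.2702²)·8.4313] / (0.2702·√8.4313)
   = [0.823088 + 0.771498] / 0.784572 = 2.032428
d₂ = d₁ − σ√T = 2.032428 − 0.784572 = 1.247857
N(d₁) = 0.978945,  N(d₂) = 0.893958,  e^(−rT) = 0.628939
E₀ = V₀·N(d₁) − D·e^(−rT)·N(d₂)
   = 226.2916·0.978945 − 99.3587·0.628939·0.893958 = 165.663071
B₀ = V₀ − E₀ = 226.2916 − 165.663071 = 60.628529
e^(−λT) = (B₀·e^(rT)/D − 0.5)/(1 − 0.5) = (60.6285·1.589980/99.3587 − 0.5)/0.5 = 0.94040599
λ = −ln(0.94040599)/8.4313 = 0.007288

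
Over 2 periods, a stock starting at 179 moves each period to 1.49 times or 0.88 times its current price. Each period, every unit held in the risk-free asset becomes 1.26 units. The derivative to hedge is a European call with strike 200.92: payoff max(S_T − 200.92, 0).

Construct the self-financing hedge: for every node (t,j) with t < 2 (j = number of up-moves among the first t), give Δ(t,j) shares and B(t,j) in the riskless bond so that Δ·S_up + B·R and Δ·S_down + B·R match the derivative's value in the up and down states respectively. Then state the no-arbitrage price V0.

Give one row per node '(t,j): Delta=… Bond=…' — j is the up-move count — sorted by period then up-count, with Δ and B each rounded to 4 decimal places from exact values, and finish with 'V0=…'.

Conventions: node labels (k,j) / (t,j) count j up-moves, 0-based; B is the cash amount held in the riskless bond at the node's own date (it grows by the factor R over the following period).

Risk-neutral probability p* = (R−d)/(u−d) = (1.26−0.88)/(1.49−0.88) = 0.6230.
At maturity the claim pays: V(2,0)=0.0000, V(2,1)=33.7848, V(2,2)=196.4779
Node (1,0) S=157.5200: V=(p*·33.7848+(1−p*)·0.0000)/1.26=16.7034; Δ=(33.7848−0.0000)/(234.7048−138.6176)=0.3516; B=V−Δ·S=-38.6815
Node (1,1) S=266.7100: V=(p*·196.4779+(1−p*)·33.7848)/1.26=107.2497; Δ=(196.4779−33.7848)/(397.3979−234.7048)=1.0000; B=V−Δ·S=-159.4603
Node (0,0) S=179.0000: V=(p*·107.2497+(1−p*)·16.7034)/1.26=58.0232; Δ=(107.2497−16.7034)/(266.7100−157.5200)=0.8293; B=V−Δ·S=-90.4133
Check: Δ(0,0)·S0 + B(0,0) = 58.0232 = V0.

(0,0): Delta=0.8293 Bond=-90.4133
(1,0): Delta=0.3516 Bond=-38.6815
(1,1): Delta=1.0000 Bond=-159.4603
V0=58.0232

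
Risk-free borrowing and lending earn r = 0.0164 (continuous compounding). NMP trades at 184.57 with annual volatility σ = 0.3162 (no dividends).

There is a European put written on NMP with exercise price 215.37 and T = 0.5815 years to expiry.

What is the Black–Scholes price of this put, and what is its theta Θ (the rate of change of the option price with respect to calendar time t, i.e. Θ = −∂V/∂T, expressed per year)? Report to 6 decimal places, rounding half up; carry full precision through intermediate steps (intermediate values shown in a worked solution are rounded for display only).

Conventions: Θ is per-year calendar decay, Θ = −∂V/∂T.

price = 36.788097
Θ = -10.930555

σ√T = 0.3162·√0.5815 = 0.241122
d₁ = (ln(S/K) + (r+σ²/2)T) / (σ√T) = (ln(184.57/215.37) + (0.0164+0.3162²/2)·0.5815) / 0.241122 = (-0.154329 + 0.038606) / 0.241122 = -0.479932
d₂ = d₁ − σ√T = -0.479932 − 0.241122 = -0.721054
e^{−rT} = 0.990509
N(−d₁) = 0.684362,  N(−d₂) = 0.764562
Put price V = K·e^{−rT}·N(−d₂) − S·N(−d₁) = 163.100830 − 126.312733 = 36.788097
φ(d₁) = (1/√(2π))·e^{−d₁²/2} = 0.355544
Θ = −S·φ(d₁)·σ/(2√T) + r·K·e^{−rT}·N(−d₂) = −13.605409 + 2.674854 = -10.930555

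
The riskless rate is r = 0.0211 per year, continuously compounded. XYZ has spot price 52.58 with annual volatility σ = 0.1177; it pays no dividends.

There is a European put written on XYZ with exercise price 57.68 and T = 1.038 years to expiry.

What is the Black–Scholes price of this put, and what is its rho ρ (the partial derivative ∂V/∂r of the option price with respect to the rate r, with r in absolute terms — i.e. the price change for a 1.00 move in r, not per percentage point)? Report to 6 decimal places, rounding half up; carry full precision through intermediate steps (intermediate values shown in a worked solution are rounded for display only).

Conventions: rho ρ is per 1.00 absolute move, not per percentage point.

price = 4.970311
ρ = -43.458523

σ√T = 0.1177·√1.038 = 0.119915
d₁ = (ln(S/K) + (r+σ²/2)T) / (σ√T) = (ln(52.58/57.68) + (0.0211+0.1177²/2)·1.038) / 0.119915 = (-0.092575 + 0.029092) / 0.119915 = -0.529398
d₂ = d₁ − σ√T = -0.529398 − 0.119915 = -0.649314
e^{−rT} = 0.978336
N(−d₁) = 0.701735,  N(−d₂) = 0.741932
Put price V = K·e^{−rT}·N(−d₂) − S·N(−d₁) = 41.867556 − 36.897245 = 4.970311
ρ = −K·T·e^{−rT}·N(−d₂) = -43.458523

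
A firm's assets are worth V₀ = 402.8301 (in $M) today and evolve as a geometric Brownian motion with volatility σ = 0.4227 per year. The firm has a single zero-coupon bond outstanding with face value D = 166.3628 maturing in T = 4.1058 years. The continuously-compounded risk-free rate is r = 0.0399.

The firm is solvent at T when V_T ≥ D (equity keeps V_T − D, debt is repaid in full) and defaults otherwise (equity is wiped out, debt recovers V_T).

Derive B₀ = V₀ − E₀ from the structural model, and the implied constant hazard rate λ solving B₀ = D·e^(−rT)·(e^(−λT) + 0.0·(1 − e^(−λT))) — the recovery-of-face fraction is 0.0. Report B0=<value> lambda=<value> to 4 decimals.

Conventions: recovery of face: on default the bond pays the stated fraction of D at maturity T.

B0=130.9668 lambda=0.0184

Work the structural quantities from V₀ = 402.8301 against face 166.3628:
d₁ = [ln(V₀/D) + (r + σ²/2)T] / (σ√T)
   = [ln(402.8301/166.3628) + (0.0399 + 0.5·0.4227²)·4.1058] / (0.4227·√4.1058)
   = [0.884344 + 0.530624] / 0.856507 = 1.652021
d₂ = d₁ − σ√T = 1.652021 − 0.856507 = 0.795513
N(d₁) = 0.950735,  N(d₂) = 0.786842,  e^(−rT) = 0.848894
E₀ = V₀·N(d₁) − D·e^(−rT)·N(d₂)
   = 402.8301·0.950735 − 166.3628·0.848894·0.786842 = 271.863314
B₀ = V₀ − E₀ = 402.8301 − 271.863314 = 130.966786
e^(−λT) = (B₀·e^(rT)/D − 0)/(1 − 0) = (130.9668·1.178004/166.3628 − 0)/1 = 0.92736721
λ = −ln(0.92736721)/4.1058 = 0.018366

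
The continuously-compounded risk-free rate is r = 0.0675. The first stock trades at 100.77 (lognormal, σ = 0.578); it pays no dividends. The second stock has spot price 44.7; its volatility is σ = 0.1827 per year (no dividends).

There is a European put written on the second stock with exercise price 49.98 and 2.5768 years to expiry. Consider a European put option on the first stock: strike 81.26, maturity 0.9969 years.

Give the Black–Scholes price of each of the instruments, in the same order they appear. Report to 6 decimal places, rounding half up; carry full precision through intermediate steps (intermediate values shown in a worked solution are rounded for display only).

[the second stock put K=49.98]
σ√T = 0.1827·√2.5768 = 0.293278
d₁ = (ln(S/K) + (r+σ²/2)T) / (σ√T) = (ln(44.7/49.98) + (0.0675+0.1827²/2)·2.5768) / 0.293278 = (-0.111649 + 0.216940) / 0.293278 = 0.359013
d₂ = d₁ − σ√T = 0.359013 − 0.293278 = 0.065735
e^{−rT} = 0.840352
N(−d₁) = 0.359793,  N(−d₂) = 0.473794
price = K·e^{−rT}·N(−d₂) − S·N(−d₁) = 19.899744 − 16.082734 = 3.817010
[the first stock put K=81.26]
σ√T = 0.578·√0.9969 = 0.577103
d₁ = (ln(S/K) + (r+σ²/2)T) / (σ√T) = (ln(100.77/81.26) + (0.0675+0.578²/2)·0.9969) / 0.577103 = (0.215187 + 0.233815) / 0.577103 = 0.778026
d₂ = d₁ − σ√T = 0.778026 − 0.577103 = 0.200923
e^{−rT} = 0.934923
N(−d₁) = 0.218277,  N(−d₂) = 0.420379
price = K·e^{−rT}·N(−d₂) − S·N(−d₁) = 31.937007 − 21.995744 = 9.941263

price(the second stock put K=49.98) = 3.817010
price(the first stock put K=81.26) = 9.941263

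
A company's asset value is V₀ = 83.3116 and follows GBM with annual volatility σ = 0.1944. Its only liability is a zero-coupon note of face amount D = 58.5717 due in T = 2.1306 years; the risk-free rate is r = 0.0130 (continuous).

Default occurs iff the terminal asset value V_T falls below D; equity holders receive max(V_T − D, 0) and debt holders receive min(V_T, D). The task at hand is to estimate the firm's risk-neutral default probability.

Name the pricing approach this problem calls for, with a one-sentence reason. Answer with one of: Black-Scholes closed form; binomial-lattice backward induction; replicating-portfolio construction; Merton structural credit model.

framework: Merton structural credit model

Key observation: the question is about default risk generated by asset-value dynamics against a debt face of 58.5717 — the structural framework prices exactly that.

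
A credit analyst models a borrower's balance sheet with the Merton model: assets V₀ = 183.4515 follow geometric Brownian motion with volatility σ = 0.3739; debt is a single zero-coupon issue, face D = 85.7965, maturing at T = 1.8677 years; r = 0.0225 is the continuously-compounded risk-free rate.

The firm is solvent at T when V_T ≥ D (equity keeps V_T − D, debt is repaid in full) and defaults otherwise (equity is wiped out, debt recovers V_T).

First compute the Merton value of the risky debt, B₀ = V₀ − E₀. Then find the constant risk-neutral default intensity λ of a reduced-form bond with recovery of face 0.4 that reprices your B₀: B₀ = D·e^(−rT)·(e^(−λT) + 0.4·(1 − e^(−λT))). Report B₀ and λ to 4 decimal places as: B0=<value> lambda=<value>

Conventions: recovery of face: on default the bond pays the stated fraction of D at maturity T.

With assets at 183.4515 and a single debt payment of 85.7965 at 1.8677 years:
d₁ = [ln(V₀/D) + (r + σ²/2)T] / (σ√T)
   = [ln(183.4515/85.7965) + (0.0225 + 0.5·0.3739²)·1.8677] / (0.3739·√1.8677)
   = [0.759972 + 0.172577] / 0.510986 = 1.824998
d₂ = d₁ − σ√T = 1.824998 − 0.510986 = 1.314012
N(d₁) = 0.965999,  N(d₂) = 0.905579,  e^(−rT) = 0.958847
E₀ = V₀·N(d₁) − D·e^(−rT)·N(d₂)
   = 183.4515·0.965999 − 85.7965·0.958847·0.905579 = 102.715891
B₀ = V₀ − E₀ = 183.4515 − 102.715891 = 80.735609
e^(−λT) = (B₀·e^(rT)/D − 0.4)/(1 − 0.4) = (80.7356·1.042919/85.7965 − 0.4)/0.6 = 0.96899969
λ = −ln(0.96899969)/1.8677 = 0.016861

B0=80.7356 lambda=0.0169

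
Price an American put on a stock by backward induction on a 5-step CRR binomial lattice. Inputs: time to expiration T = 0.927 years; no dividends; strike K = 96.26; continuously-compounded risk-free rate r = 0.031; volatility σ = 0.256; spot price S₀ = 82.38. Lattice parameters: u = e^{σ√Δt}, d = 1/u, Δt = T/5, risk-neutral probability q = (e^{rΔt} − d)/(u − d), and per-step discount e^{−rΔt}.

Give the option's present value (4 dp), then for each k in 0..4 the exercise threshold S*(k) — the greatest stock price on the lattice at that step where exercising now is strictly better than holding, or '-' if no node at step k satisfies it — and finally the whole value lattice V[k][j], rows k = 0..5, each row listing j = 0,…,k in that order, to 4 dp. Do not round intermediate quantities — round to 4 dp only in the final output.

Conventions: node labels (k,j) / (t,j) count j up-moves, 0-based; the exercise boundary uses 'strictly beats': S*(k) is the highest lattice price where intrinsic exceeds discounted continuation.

price = 16.1023
boundary = - - 66.0813 73.7819 82.3800
tree:
16.1023
22.5616 9.7920
30.1787 15.1614 4.5048
37.0757 22.4781 7.9778 1.0639
43.2528 30.1787 13.8800 2.1338 0.0000
48.7852 37.0757 22.4781 4.2800 0.0000 0.0000

Δt=0.18540  u=1.11653  d=0.89563  q=0.49856  discount=0.99427
step 5 (expiry): payoffs max(K−S,0) = 48.7852 37.0757 22.4781 4.2800 0.0000 0.0000
step 4: (k=4,j=0): S=53.0072, K−S=43.2528, hold=42.7011 ⇒ V=43.2528 exercise | (k=4,j=1): S=66.0813, K−S=30.1787, hold=29.6271 ⇒ V=30.1787 exercise | (k=4,j=2): S=82.3800, K−S=13.8800, hold=13.3283 ⇒ V=13.8800 exercise | (k=4,j=3): S=102.6988, K−S=0.0000, hold=2.1338 ⇒ V=2.1338 continue | (k=4,j=4): S=128.0291, K−S=0.0000, hold=0.0000 ⇒ V=0.0000 continue  boundary S*=82.3800
step 3: (k=3,j=0): S=59.1843, K−S=37.0757, hold=36.5240 ⇒ V=37.0757 exercise | (k=3,j=1): S=73.7819, K−S=22.4781, hold=21.9264 ⇒ V=22.4781 exercise | (k=3,j=2): S=91.9800, K−S=4.2800, hold=7.9778 ⇒ V=7.9778 continue | (k=3,j=3): S=114.6666, K−S=0.0000, hold=1.0639 ⇒ V=1.0639 continue  boundary S*=73.7819
step 2: (k=2,j=0): S=66.0813, K−S=30.1787, hold=29.6271 ⇒ V=30.1787 exercise | (k=2,j=1): S=82.3800, K−S=13.8800, hold=15.1614 ⇒ V=15.1614 continue | (k=2,j=2): S=102.6988, K−S=0.0000, hold=4.5048 ⇒ V=4.5048 continue  boundary S*=66.0813
step 1: (k=1,j=0): S=73.7819, K−S=22.4781, hold=22.5616 ⇒ V=22.5616 continue | (k=1,j=1): S=91.9800, K−S=4.2800, hold=9.7920 ⇒ V=9.7920 continue  boundary S*=-
step 0: (k=0,j=0): S=82.3800, K−S=13.8800, hold=16.1023 ⇒ V=16.1023 continue  boundary S*=-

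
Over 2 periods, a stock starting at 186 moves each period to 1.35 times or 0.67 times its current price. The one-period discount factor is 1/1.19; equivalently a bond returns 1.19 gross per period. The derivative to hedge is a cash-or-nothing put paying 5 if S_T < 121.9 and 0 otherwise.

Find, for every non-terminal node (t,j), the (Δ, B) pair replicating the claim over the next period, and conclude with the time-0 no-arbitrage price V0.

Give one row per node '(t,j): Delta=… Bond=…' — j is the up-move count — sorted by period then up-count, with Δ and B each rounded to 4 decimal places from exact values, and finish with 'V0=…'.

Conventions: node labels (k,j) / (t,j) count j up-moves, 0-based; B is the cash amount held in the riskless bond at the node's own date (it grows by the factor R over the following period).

No-arbitrage ⇒ martingale measure with p* = (R−d)/(u−d) = 0.7647.
Payoffs at expiry: V(2,0)=5.0000, V(2,1)=0.0000, V(2,2)=0.0000
  t=1,j=0: stock 124.6200 → up 168.2370 (V=0.0000), down 83.4954 (V=5.0000). Price 0.9886; hedge Δ=-0.0590, bond B=8.3416.
  t=1,j=1: stock 251.1000 → up 338.9850 (V=0.0000), down 168.2370 (V=0.0000). Price 0.0000; hedge Δ=0.0000, bond B=0.0000.
  t=0,j=0: stock 186.0000 → up 251.1000 (V=0.0000), down 124.6200 (V=0.9886). Price 0.1955; hedge Δ=-0.0078, bond B=1.6493.
Sanity check at the root: Δ(0,0)·S0 + B(0,0) reproduces V0 = 0.1955.

(0,0): Delta=-0.0078 Bond=1.6493
(1,0): Delta=-0.0590 Bond=8.3416
(1,1): Delta=0.0000 Bond=0.0000
V0=0.1955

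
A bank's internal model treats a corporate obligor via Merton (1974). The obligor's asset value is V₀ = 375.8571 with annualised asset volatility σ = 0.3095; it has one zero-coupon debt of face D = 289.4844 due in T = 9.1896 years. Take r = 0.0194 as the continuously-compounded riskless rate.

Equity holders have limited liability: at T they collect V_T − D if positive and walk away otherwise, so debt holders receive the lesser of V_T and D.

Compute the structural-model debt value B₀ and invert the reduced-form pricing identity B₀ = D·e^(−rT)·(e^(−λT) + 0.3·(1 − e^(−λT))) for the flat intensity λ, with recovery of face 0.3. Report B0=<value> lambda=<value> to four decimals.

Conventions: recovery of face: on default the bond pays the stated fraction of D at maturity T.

B0=186.5301 lambda=0.0433

Work the structural quantities from V₀ = 375.8571 against face 289.4844:
d₁ = [ln(V₀/D) + (r + σ²/2)T] / (σ√T)
   = [ln(375.8571/289.4844) + (0.0194 + 0.5·0.3095²)·9.1896] / (0.3095·√9.1896)
   = [0.261108 + 0.618415] / 0.938229 = 0.937429
d₂ = d₁ − σ√T = 0.937429 − 0.938229 = -0.000801
N(d₁) = 0.825731,  N(d₂) = 0.499681,  e^(−rT) = 0.836710
E₀ = V₀·N(d₁) − D·e^(−rT)·N(d₂)
   = 375.8571·0.825731 − 289.4844·0.836710·0.499681 = 189.327012
B₀ = V₀ − E₀ = 375.8571 − 189.327012 = 186.530088
e^(−λT) = (B₀·e^(rT)/D − 0.3)/(1 − 0.3) = (186.5301·1.195158/289.4844 − 0.3)/0.7 = 0.67157622
λ = −ln(0.67157622)/9.1896 = 0.043324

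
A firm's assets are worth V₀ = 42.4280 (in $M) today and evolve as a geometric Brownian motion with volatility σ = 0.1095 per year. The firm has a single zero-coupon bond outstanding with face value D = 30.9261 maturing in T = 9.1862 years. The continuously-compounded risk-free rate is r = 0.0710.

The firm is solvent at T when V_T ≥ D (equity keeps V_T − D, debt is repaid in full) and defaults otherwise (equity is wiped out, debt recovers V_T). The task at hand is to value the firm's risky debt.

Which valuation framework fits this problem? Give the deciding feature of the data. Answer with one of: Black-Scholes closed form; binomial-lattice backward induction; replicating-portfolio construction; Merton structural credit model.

Key observation: the asked-for credit quantity lives on the firm's capital structure — asset value, asset volatility, debt face 30.9261 — which is the structural model's domain.

framework: Merton structural credit model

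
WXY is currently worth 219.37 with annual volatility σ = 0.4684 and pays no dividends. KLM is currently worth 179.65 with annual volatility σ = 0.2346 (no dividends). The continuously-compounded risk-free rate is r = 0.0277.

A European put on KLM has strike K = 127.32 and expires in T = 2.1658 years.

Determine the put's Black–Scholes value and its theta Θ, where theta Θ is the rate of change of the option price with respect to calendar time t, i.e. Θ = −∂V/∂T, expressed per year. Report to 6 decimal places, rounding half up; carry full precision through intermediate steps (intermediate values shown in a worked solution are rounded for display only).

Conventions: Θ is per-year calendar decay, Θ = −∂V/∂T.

price = 2.986103
Θ = -1.788021

σ√T = 0.2346·√2.1658 = 0.345253
d₁ = (ln(S/K) + (r+σ²/2)T) / (σ√T) = (ln(179.65/127.32) + (0.0277+0.2346²/2)·2.1658) / 0.345253 = (0.344307 + 0.119592) / 0.345253 = 1.343651
d₂ = d₁ − σ√T = 1.343651 − 0.345253 = 0.998398
e^{−rT} = 0.941771
N(−d₁) = 0.089531,  N(−d₂) = 0.159043
Put price V = K·e^{−rT}·N(−d₂) − S·N(−d₁) = 19.070276 − 16.084173 = 2.986103
φ(d₁) = (1/√(2π))·e^{−d₁²/2} = 0.161761
Θ = −S·φ(d₁)·σ/(2√T) + r·K·e^{−rT}·N(−d₂) = −2.316268 + 0.528247 = -1.788021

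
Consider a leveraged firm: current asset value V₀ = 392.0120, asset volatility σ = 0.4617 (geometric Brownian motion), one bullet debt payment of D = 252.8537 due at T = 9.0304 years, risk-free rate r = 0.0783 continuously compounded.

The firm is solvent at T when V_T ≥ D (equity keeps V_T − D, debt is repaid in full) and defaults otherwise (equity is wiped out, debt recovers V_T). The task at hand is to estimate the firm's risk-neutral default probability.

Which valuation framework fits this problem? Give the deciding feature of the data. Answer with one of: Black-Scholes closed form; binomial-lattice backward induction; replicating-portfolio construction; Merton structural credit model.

framework: Merton structural credit model

Key observation: the data describe a firm's assets (V₀ = 392.0120, GBM) and a single zero-coupon debt of face 252.8537, so credit quantities follow from equity-as-call in the structural model.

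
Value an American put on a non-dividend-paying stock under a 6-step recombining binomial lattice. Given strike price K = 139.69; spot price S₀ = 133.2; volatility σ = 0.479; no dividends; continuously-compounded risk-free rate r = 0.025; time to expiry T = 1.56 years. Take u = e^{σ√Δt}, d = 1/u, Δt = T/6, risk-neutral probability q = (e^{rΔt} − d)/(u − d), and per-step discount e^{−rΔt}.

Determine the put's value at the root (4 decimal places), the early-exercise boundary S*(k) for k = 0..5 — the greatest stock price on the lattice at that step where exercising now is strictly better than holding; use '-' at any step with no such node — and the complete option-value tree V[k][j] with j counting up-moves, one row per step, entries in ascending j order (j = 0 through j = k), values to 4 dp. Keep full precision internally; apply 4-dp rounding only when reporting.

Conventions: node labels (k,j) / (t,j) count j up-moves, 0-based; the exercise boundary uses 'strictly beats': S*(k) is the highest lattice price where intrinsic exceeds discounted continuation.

price = 32.6162
boundary = - - - 64.0153 81.7255 104.3352
tree:
32.6162
44.8567 18.2736
59.5484 27.7241 7.1005
75.6747 40.8914 12.1892 1.0448
89.5470 57.9645 20.8199 1.9206 0.0000
100.4131 75.6747 35.3548 3.5305 0.0000 0.0000
108.9245 89.5470 57.9645 6.4900 0.0000 0.0000 0.0000

params: Δt=0.26000 u=1.27665 d=0.78330 q=0.45246 e^(-rΔt)=0.99352
t_6 payoffs: 108.9245 89.5470 57.9645 6.4900 0.0000 0.0000 0.0000
t_5: node(5,0) S=39.2769 payoff=100.4131 vs cont=99.5081 → 100.4131 [stop]  node(5,1) S=64.0153 payoff=75.6747 vs cont=74.7696 → 75.6747 [stop]  node(5,2) S=104.3352 payoff=35.3548 vs cont=34.4498 → 35.3548 [stop]  node(5,3) S=170.0504 payoff=0.0000 vs cont=3.5305 → 3.5305 [wait]  node(5,4) S=277.1561 payoff=0.0000 vs cont=0.0000 → 0.0000 [wait]  node(5,5) S=451.7220 payoff=0.0000 vs cont=0.0000 → 0.0000 [wait]  ⇒ S*(5)=104.3352
t_4: node(4,0) S=50.1430 payoff=89.5470 vs cont=88.6419 → 89.5470 [stop]  node(4,1) S=81.7255 payoff=57.9645 vs cont=57.0595 → 57.9645 [stop]  node(4,2) S=133.2000 payoff=6.4900 vs cont=20.8199 → 20.8199 [wait]  node(4,3) S=217.0956 payoff=0.0000 vs cont=1.9206 → 1.9206 [wait]  node(4,4) S=353.8326 payoff=0.0000 vs cont=0.0000 → 0.0000 [wait]  ⇒ S*(4)=81.7255
t_3: node(3,0) S=64.0153 payoff=75.6747 vs cont=74.7696 → 75.6747 [stop]  node(3,1) S=104.3352 payoff=35.3548 vs cont=40.8914 → 40.8914 [wait]  node(3,2) S=170.0504 payoff=0.0000 vs cont=12.1892 → 12.1892 [wait]  node(3,3) S=277.1561 payoff=0.0000 vs cont=1.0448 → 1.0448 [wait]  ⇒ S*(3)=64.0153
t_2: node(2,0) S=81.7255 payoff=57.9645 vs cont=59.5484 → 59.5484 [wait]  node(2,1) S=133.2000 payoff=6.4900 vs cont=27.7241 → 27.7241 [wait]  node(2,2) S=217.0956 payoff=0.0000 vs cont=7.1005 → 7.1005 [wait]  ⇒ S*(2)=-
t_1: node(1,0) S=104.3352 payoff=35.3548 vs cont=44.8567 → 44.8567 [wait]  node(1,1) S=170.0504 payoff=0.0000 vs cont=18.2736 → 18.2736 [wait]  ⇒ S*(1)=-
t_0: node(0,0) S=133.2000 payoff=6.4900 vs cont=32.6162 → 32.6162 [wait]  ⇒ S*(0)=-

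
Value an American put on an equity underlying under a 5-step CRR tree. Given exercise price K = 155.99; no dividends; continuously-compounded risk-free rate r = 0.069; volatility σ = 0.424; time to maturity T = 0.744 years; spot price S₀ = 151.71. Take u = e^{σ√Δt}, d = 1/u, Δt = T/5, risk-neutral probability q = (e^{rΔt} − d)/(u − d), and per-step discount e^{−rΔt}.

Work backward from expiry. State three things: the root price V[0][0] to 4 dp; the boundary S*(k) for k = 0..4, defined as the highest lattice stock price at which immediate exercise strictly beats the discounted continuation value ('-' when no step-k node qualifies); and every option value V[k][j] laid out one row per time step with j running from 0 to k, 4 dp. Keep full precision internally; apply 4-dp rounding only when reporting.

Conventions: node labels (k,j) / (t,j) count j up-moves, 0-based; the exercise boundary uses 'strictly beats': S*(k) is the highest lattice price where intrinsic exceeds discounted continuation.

price = 21.7547
boundary = - - 109.3833 92.8794 109.3833
tree:
21.7547
32.5090 11.0464
46.6067 18.5554 3.4823
63.1106 30.1506 6.9068 0.0000
77.1244 46.6067 13.6988 0.0000 0.0000
89.0237 63.1106 27.1702 0.0000 0.0000 0.0000

Δt=0.14880, u=1.17769, d=0.84912, q=0.49061, disc=e^(-rΔt)=0.98979
k=5 terminal: V=max(K-S,0) → 89.0237 63.1106 27.1702 0.0000 0.0000 0.0000
k=4: j=0 S=78.8656 intr=77.1244 cont=75.5310 V=77.1244[EX]; j=1 S=109.3833 intr=46.6067 cont=45.0133 V=46.6067[EX]; j=2 S=151.7100 intr=4.2800 cont=13.6988 V=13.6988[hold]; j=3 S=210.4154 intr=0.0000 cont=0.0000 V=0.0000[hold]; j=4 S=291.8372 intr=0.0000 cont=0.0000 V=0.0000[hold]  S*(4)=109.3833
k=3: j=0 S=92.8794 intr=63.1106 cont=61.5172 V=63.1106[EX]; j=1 S=128.8198 intr=27.1702 cont=30.1506 V=30.1506[hold]; j=2 S=178.6676 intr=0.0000 cont=6.9068 V=6.9068[hold]; j=3 S=247.8044 intr=0.0000 cont=0.0000 V=0.0000[hold]  S*(3)=92.8794
k=2: j=0 S=109.3833 intr=46.6067 cont=46.4606 V=46.6067[EX]; j=1 S=151.7100 intr=4.2800 cont=18.5554 V=18.5554[hold]; j=2 S=210.4154 intr=0.0000 cont=3.4823 V=3.4823[hold]  S*(2)=109.3833
k=1: j=0 S=128.8198 intr=27.1702 cont=32.5090 V=32.5090[hold]; j=1 S=178.6676 intr=0.0000 cont=11.0464 V=11.0464[hold]  S*(1)=-
k=0: j=0 S=151.7100 intr=4.2800 cont=21.7547 V=21.7547[hold]  S*(0)=-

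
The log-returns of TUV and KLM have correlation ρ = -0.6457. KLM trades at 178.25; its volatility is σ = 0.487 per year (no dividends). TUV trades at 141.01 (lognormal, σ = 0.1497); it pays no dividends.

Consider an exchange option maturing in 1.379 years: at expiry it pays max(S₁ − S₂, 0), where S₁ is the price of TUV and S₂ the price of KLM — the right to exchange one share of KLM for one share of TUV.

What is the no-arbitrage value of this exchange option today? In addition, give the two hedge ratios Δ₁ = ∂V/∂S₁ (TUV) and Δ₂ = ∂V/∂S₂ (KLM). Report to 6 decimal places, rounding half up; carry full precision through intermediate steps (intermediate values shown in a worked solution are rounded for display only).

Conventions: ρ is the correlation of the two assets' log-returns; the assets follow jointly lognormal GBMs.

σ_eff = √(σ₁² + σ₂² − 2ρσ₁σ₂) = √(0.1497² + 0.487² − 2·-0.6457·0.1497·0.487) = 0.594750
d₁ = (ln(S₁/S₂) + (q₂ − q₁ + σ_eff²/2)T) / (σ_eff√T) = (ln(141.01/178.25) + (0.0 − 0.0 + 0.176864)·1.379) / 0.698419 = 0.013657
d₂ = d₁ − σ_eff√T = 0.013657 − 0.698419 = -0.684762
N(d₁) = 0.505448,  N(d₂) = 0.246747
V = S₁·e^{−q₁T}·N(d₁) − S₂·e^{−q₂T}·N(d₂) = 71.273275 − 43.982662 = 27.290613
Key observation: r never enters — measured in units of KLM, the claim is a call on S₁/S₂ struck at 1, so only the dividend yields and σ_eff matter.
Δ₁ = e^{−q₁T}·N(d₁) = 0.505448;  Δ₂ = −e^{−q₂T}·N(d₂) = -0.246747

exchange price = 27.290613
Δ1 = 0.505448
Δ2 = -0.246747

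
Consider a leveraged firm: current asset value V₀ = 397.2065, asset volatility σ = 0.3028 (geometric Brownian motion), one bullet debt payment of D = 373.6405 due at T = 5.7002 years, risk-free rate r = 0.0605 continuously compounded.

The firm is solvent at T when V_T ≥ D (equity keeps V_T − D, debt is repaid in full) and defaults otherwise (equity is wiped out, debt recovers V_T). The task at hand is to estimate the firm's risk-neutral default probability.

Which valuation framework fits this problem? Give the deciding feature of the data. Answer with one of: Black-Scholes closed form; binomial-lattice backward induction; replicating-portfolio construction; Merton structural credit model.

framework: Merton structural credit model

Key observation: the asked-for credit quantity lives on the firm's capital structure — asset value, asset volatility, debt face 373.6405 — which is the structural model's domain.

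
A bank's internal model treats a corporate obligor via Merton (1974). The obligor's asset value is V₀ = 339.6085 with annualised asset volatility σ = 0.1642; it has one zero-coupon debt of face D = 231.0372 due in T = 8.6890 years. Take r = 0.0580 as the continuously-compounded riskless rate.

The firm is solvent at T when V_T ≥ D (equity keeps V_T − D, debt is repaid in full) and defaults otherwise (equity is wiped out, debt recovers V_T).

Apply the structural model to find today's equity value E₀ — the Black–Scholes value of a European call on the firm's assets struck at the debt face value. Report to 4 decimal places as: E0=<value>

With assets at 339.6085 and a single debt payment of 231.0372 at 8.6890 years:
d₁ = [ln(V₀/D) + (r + σ²/2)T] / (σ√T)
   = [ln(339.6085/231.0372) + (0.0580 + 0.5·0.1642²)·8.6890] / (0.1642·√8.6890)
   = [0.385215 + 0.621097] / 0.484014 = 2.079095
d₂ = d₁ − σ√T = 2.079095 − 0.484014 = 1.595081
N(d₁) = 0.981196,  N(d₂) = 0.944653,  e^(−rT) = 0.604132
E₀ = V₀·N(d₁) − D·e^(−rT)·N(d₂)
   = 339.6085·0.981196 − 231.0372·0.604132·0.944653 = 201.370534

E0=201.3705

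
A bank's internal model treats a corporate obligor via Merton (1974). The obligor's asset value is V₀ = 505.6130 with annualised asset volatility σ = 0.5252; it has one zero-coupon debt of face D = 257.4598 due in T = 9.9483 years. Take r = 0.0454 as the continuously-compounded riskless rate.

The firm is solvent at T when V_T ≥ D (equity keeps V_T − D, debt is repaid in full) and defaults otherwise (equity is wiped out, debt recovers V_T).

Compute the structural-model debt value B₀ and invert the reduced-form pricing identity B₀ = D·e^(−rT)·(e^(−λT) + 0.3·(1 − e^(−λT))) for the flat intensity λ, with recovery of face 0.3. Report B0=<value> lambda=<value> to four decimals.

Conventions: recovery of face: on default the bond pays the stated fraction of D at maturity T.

B0=105.5283 lambda=0.0714

Equity is a call on the firm's assets struck at D = 257.4598:
d₁ = [ln(V₀/D) + (r + σ²/2)T] / (σ√T)
   = [ln(505.6130/257.4598) + (0.0454 + 0.5·0.5252²)·9.9483] / (0.5252·√9.9483)
   = [0.674908 + 1.823698] / 1.656529 = 1.508338
d₂ = d₁ − σ√T = 1.508338 − 1.656529 = -0.148192
N(d₁) = 0.934266,  N(d₂) = 0.441096,  e^(−rT) = 0.636575
E₀ = V₀·N(d₁) − D·e^(−rT)·N(d₂)
   = 505.6130·0.934266 − 257.4598·0.636575·0.441096 = 400.084719
B₀ = V₀ − E₀ = 505.6130 − 400.084719 = 105.528281
e^(−λT) = (B₀·e^(rT)/D − 0.3)/(1 − 0.3) = (105.5283·1.570906/257.4598 − 0.3)/0.7 = 0.49126753
λ = −ln(0.49126753)/9.9483 = 0.071446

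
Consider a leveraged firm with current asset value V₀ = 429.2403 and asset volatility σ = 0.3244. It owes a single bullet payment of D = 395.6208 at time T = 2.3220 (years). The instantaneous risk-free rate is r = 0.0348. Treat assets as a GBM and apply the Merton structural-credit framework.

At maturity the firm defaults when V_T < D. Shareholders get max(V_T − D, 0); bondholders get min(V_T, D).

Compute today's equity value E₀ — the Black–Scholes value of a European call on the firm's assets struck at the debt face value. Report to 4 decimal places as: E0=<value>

Equity is a call on the firm's assets struck at D = 395.6208:
d₁ = [ln(V₀/D) + (r + σ²/2)T] / (σ√T)
   = [ln(429.2403/395.6208) + (0.0348 + 0.5·0.3244²)·2.3220] / (0.3244·√2.3220)
   = [0.081561 + 0.202984] / 0.494324 = 0.575623
d₂ = d₁ − σ√T = 0.575623 − 0.494324 = 0.081299
N(d₁) = 0.717565,  N(d₂) = 0.532398,  e^(−rT) = 0.922373
E₀ = V₀·N(d₁) − D·e^(−rT)·N(d₂)
   = 429.2403·0.717565 − 395.6208·0.922373·0.532398 = 113.730561

E0=113.7306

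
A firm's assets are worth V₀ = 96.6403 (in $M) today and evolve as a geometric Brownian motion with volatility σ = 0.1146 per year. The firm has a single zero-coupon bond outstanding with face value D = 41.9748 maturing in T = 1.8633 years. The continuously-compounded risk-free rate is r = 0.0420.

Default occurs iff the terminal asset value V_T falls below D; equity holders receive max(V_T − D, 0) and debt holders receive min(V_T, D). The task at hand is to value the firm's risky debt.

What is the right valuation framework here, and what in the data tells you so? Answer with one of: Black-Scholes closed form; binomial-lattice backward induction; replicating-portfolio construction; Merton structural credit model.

framework: Merton structural credit model

Key observation: assets follow a GBM and default happens iff V_T < 41.9748; valuing claims on that split (equity as a call, risky debt as the residual) is the structural model's definition.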